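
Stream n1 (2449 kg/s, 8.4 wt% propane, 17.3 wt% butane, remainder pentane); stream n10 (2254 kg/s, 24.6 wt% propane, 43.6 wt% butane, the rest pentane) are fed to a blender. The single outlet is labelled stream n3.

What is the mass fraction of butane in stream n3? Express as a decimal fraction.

Total flow out = 2449 + 2254 = 4703 kg/s.
butane in = 2449×0.173 + 2254×0.436 = 1406.4 kg/s.
butane mass fraction in n3 = 1406.4/4703 = 0.2990.

0.2990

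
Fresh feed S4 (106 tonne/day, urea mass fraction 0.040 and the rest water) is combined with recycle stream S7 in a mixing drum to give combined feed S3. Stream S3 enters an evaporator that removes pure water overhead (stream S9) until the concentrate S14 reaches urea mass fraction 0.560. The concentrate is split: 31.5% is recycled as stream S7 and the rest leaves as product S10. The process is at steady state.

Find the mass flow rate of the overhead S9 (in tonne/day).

98.43 tonne/day

Overall urea balance (none leaves overhead): urea in fresh feed = urea in product, i.e. 106×0.040 = (1−0.315)·S14·0.560.
S14 = 4.24/(0.560×0.685) = 11.053 tonne/day.
Recycle S7 = 0.315×11.053 = 3.4818 tonne/day.
Combined feed S3 = 106 + 3.4818 = 109.48 tonne/day.
Overhead S9 = S3 − S14 = 109.48 − 11.053 = 98.429 tonne/day.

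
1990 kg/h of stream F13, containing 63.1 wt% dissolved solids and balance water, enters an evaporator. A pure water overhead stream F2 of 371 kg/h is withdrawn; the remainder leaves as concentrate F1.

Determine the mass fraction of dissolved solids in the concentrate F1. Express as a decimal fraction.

0.776

dissolved solids is not removed: 1990×0.631 = 1255.7 kg/h of dissolved solids enters F1.
Concentrate = 1990 − 371 = 1619 kg/h.
Mass fraction = 1255.7/1619 = 0.776.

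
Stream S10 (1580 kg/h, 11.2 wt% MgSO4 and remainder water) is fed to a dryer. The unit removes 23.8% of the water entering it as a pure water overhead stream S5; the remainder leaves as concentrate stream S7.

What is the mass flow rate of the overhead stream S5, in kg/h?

333.9 kg/h

water entering = 1580×0.888 = 1403 kg/h; overhead removed = 0.238×1403 = 333.92 kg/h.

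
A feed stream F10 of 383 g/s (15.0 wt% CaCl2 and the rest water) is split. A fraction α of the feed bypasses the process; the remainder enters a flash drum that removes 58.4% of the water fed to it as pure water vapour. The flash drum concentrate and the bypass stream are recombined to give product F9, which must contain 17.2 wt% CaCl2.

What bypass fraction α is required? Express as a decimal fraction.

0.742

All 383×0.150 = 57.45 g/s of CaCl2 reaches F9, so F9 = 57.45/0.172 = 334.01 g/s and vapour = 48.988 g/s.
The evaporator receives (1−α)·383 of feed at 0.850 water and removes 0.584 of that water:
0.584×0.850×(1−α)×383 = 48.988
(1−α) = 48.988/190.12 = 0.2577;  α = 0.7423.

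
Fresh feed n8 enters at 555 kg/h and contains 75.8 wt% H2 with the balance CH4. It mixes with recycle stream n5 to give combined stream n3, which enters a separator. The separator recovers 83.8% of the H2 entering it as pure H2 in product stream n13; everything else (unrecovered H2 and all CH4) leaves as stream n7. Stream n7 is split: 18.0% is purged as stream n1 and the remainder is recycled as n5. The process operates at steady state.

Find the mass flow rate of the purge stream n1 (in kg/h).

148.5 kg/h

CH4 enters only via n8 and leaves only via the purge: 555×0.242 = 0.180×(CH4 in n7), and the separator passes all CH4, so CH4 in n3 = CH4 in n7 = 746.17 kg/h.
H2 in n3: m_A = 555×0.758 + (1−0.180)·(1−0.838)·m_A, so m_A = 420.69/0.8672 = 485.14 kg/h.
n7 = (1−0.838)×485.14 + 746.17 = 824.76 kg/h.
Purge n1 = 0.180×824.76 = 148.46 kg/h.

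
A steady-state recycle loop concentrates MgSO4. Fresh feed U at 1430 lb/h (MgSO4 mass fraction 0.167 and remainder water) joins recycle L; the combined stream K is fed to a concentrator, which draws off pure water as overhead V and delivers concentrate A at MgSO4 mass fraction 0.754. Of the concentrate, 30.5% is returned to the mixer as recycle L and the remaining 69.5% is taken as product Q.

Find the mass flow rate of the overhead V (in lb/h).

1113 lb/h

Overall MgSO4 balance (none leaves overhead): MgSO4 in fresh feed = MgSO4 in product, i.e. 1430×0.167 = (1−0.305)·A·0.754.
A = 238.81/(0.754×0.695) = 455.72 lb/h.
Recycle L = 0.305×455.72 = 138.99 lb/h.
Combined feed K = 1430 + 138.99 = 1569 lb/h.
Overhead V = K − A = 1569 − 455.72 = 1113.3 lb/h.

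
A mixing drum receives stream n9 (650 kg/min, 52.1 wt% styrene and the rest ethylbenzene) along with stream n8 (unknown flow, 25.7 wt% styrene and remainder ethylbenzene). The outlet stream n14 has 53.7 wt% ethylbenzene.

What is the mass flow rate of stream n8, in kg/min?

Let n8 be the unknown flow. Total out = 650 + n8.
ethylbenzene balance: 311.35 + 0.743·n8 = 0.537·(650 + n8)
(0.743 − 0.537)·n8 = 0.537×650 − 311.35 = 37.7
n8 = 37.7 / 0.206 = 183.01 kg/min

183 kg/min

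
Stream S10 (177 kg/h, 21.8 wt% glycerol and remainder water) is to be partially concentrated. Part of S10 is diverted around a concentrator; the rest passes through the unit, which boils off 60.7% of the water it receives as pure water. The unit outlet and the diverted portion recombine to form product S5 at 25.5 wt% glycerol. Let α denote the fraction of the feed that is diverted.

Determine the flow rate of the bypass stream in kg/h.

All 177×0.218 = 38.586 kg/h of glycerol reaches S5, so S5 = 38.586/0.255 = 151.32 kg/h and vapour = 25.682 kg/h.
The evaporator receives (1−α)·177 of feed at 0.782 water and removes 0.607 of that water:
0.607×0.782×(1−α)×177 = 25.682
(1−α) = 25.682/84.017 = 0.3057;  α = 0.6943.
Bypass flow = 0.6943×177 = 122.89 kg/h.

122.9 kg/h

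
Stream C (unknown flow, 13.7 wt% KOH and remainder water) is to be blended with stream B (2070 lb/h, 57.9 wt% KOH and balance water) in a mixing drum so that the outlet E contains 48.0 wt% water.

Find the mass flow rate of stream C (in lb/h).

318.9 lb/h

Let C be the unknown flow. Total out = 2070 + C.
water balance: 871.47 + 0.863·C = 0.480·(2070 + C)
(0.863 − 0.480)·C = 0.480×2070 − 871.47 = 122.13
C = 122.13 / 0.383 = 318.88 lb/h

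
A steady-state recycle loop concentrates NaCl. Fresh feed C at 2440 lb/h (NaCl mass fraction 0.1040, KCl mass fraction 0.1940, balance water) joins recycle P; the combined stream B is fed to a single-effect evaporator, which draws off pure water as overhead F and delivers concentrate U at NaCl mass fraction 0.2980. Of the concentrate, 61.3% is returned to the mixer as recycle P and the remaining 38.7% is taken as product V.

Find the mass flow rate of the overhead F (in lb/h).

Overall NaCl balance (none leaves overhead): NaCl in fresh feed = NaCl in product, i.e. 2440×0.104 = (1−0.613)·U·0.298.
U = 253.76/(0.298×0.387) = 2200.4 lb/h.
Recycle P = 0.613×2200.4 = 1348.8 lb/h.
Combined feed B = 2440 + 1348.8 = 3788.8 lb/h.
Overhead F = B − U = 3788.8 − 2200.4 = 1588.5 lb/h.

1588 lb/h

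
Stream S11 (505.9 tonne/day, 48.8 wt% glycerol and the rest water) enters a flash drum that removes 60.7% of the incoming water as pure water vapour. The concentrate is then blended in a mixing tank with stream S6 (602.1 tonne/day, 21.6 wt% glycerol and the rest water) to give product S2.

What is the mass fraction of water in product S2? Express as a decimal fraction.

0.6036

Vapour removed = 0.607×0.512×505.9 = 157.23 tonne/day; concentrate = 348.67 tonne/day.
water reaching the mixer = 101.8 (from concentrate) + 602.1×0.784 = 573.84 tonne/day.
Product flow = 348.67 + 602.1 = 950.77 tonne/day; water fraction = 0.6036.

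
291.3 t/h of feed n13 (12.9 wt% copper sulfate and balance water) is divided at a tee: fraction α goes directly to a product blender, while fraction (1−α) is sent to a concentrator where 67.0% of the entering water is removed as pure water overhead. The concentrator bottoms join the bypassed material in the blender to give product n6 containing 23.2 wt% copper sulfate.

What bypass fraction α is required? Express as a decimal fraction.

All 291.3×0.129 = 37.578 t/h of copper sulfate reaches n6, so n6 = 37.578/0.232 = 161.97 t/h and vapour = 129.33 t/h.
The evaporator receives (1−α)·291.3 of feed at 0.871 water and removes 0.670 of that water:
0.670×0.871×(1−α)×291.3 = 129.33
(1−α) = 129.33/169.99 = 0.7608;  α = 0.2392.

0.239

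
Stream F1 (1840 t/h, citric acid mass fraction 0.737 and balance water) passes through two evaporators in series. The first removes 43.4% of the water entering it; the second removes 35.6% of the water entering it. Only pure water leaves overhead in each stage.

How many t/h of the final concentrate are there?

1532 t/h

water in feed = 1840×0.263 = 483.92 t/h.
After stage 1: water left = (1−0.434)×483.92 = 273.9; stream total = 1630 t/h.
After stage 2: water left = (1−0.356)×273.9 = 176.39; final concentrate = 1532.5 t/h.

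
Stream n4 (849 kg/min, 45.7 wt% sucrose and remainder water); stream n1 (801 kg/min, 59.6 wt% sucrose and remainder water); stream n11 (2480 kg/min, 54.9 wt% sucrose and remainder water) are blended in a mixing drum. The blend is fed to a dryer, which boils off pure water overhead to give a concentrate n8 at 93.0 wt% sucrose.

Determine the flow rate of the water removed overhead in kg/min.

1735 kg/min

sucrose entering = 849×0.457 + 801×0.596 + 2480×0.549 = 2226.9 kg/min.
All sucrose reports to n8, so n8 = 2226.9/0.930 = 2394.5 kg/min.
Total feed = 4130 kg/min; overhead = 4130 − 2394.5 = 1735.5 kg/min.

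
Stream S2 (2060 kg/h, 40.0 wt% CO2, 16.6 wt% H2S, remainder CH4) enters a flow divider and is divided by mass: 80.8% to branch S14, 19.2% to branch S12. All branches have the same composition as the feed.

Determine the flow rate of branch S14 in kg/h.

Branch S14 flow = 0.808×2060 = 1664.5 kg/h.

1664 kg/h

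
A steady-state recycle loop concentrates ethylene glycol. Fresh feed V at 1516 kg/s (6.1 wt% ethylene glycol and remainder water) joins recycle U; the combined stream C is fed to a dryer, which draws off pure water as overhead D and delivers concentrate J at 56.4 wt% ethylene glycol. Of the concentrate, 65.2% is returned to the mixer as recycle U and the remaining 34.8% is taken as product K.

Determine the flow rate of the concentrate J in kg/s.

471.2 kg/s

Overall ethylene glycol balance (none leaves overhead): ethylene glycol in fresh feed = ethylene glycol in product, i.e. 1516×0.061 = (1−0.652)·J·0.564.
J = 92.476/(0.564×0.348) = 471.16 kg/s.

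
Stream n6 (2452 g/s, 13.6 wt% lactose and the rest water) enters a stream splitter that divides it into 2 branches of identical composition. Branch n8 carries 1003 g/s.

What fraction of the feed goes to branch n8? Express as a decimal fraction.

0.409

Fraction to n8 = 1003/2452 = 0.4091.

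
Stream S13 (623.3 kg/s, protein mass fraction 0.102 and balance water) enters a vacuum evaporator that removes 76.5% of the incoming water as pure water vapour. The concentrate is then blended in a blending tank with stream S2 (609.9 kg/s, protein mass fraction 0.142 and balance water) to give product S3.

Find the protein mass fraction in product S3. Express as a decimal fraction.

Vapour removed = 0.765×0.898×623.3 = 428.19 kg/s; concentrate = 195.11 kg/s.
protein reaching the mixer = 63.577 (from concentrate) + 609.9×0.142 = 150.18 kg/s.
Product flow = 195.11 + 609.9 = 805.01 kg/s; protein fraction = 0.187.

0.187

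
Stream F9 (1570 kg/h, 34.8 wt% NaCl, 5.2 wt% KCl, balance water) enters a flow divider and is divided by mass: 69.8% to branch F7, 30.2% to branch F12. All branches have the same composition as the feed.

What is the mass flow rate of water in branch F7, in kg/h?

657.5 kg/h

Branch F7 total = 0.698×1570 = 1095.9 kg/h.
water in F7 = 0.600×1095.9 = 657.52 kg/h.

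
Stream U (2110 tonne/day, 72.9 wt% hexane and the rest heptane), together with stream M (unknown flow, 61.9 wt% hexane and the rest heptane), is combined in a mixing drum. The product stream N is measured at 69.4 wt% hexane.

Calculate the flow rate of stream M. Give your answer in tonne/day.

Let M be the unknown flow. Total out = 2110 + M.
hexane balance: 1538.2 + 0.619·M = 0.694·(2110 + M)
(0.619 − 0.694)·M = 0.694×2110 − 1538.2 = -73.85
M = -73.85 / -0.075 = 984.67 tonne/day

984.7 tonne/day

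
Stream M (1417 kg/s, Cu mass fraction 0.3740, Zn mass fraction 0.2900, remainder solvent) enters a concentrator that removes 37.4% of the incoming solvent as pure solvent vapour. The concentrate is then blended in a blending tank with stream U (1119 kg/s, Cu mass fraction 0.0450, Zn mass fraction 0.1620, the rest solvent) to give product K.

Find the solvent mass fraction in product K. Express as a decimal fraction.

0.5027

Vapour removed = 0.374×0.336×1417 = 178.07 kg/s; concentrate = 1238.9 kg/s.
solvent reaching the mixer = 298.05 (from concentrate) + 1119×0.793 = 1185.4 kg/s.
Product flow = 1238.9 + 1119 = 2357.9 kg/s; solvent fraction = 0.5027.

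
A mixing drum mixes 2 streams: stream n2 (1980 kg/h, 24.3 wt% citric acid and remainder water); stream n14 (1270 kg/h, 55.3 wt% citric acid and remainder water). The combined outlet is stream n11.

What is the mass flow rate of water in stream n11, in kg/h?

2067 kg/h

water out = water in = 1980×0.757 + 1270×0.447 = 2066.6 kg/h.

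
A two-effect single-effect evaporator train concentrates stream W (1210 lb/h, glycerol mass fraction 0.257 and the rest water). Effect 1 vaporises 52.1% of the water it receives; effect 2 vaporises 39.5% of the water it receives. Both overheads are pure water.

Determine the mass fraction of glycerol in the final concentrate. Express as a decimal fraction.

0.544

water in feed = 1210×0.743 = 899.03 lb/h.
After stage 1: water left = (1−0.521)×899.03 = 430.64; stream total = 741.61 lb/h.
After stage 2: water left = (1−0.395)×430.64 = 260.53; final concentrate = 571.5 lb/h.
glycerol fraction = 310.97/571.5 = 0.544.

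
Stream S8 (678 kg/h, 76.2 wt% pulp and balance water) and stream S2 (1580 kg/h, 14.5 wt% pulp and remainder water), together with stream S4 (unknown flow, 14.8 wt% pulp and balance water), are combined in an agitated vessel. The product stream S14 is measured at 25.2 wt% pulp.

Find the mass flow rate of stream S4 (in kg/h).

Let S4 be the unknown flow. Total out = 2258 + S4.
pulp balance: 745.74 + 0.148·S4 = 0.252·(2258 + S4)
(0.148 − 0.252)·S4 = 0.252×2258 − 745.74 = -176.72
S4 = -176.72 / -0.104 = 1699.2 kg/h

1699 kg/h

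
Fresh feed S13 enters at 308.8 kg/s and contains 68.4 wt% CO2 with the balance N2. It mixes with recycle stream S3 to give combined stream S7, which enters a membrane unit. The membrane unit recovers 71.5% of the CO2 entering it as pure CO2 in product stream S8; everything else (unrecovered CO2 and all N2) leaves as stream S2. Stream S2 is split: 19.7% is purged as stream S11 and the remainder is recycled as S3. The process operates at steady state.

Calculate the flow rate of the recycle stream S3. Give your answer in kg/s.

460.4 kg/s

N2 enters only via S13 and leaves only via the purge: 308.8×0.316 = 0.197×(N2 in S2), and the membrane unit passes all N2, so N2 in S7 = N2 in S2 = 495.33 kg/s.
CO2 in S7: m_A = 308.8×0.684 + (1−0.197)·(1−0.715)·m_A, so m_A = 211.22/0.7711 = 273.9 kg/s.
S2 = (1−0.715)×273.9 + 495.33 = 573.4 kg/s.
Recycle S3 = (1−0.197)×573.4 = 460.44 kg/s.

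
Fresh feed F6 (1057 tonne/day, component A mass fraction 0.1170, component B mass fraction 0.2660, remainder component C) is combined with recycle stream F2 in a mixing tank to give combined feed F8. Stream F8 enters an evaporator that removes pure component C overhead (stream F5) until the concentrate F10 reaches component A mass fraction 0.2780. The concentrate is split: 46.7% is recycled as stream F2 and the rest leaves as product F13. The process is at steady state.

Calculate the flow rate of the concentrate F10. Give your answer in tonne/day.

834.6 tonne/day

Overall component A balance (none leaves overhead): component A in fresh feed = component A in product, i.e. 1057×0.117 = (1−0.467)·F10·0.278.
F10 = 123.67/(0.278×0.533) = 834.62 tonne/day.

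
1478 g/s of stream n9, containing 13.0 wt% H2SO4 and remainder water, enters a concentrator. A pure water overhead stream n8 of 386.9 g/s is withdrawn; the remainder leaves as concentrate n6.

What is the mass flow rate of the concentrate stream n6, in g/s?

1091 g/s

Concentrate = 1478 − 386.9 = 1091.1 g/s.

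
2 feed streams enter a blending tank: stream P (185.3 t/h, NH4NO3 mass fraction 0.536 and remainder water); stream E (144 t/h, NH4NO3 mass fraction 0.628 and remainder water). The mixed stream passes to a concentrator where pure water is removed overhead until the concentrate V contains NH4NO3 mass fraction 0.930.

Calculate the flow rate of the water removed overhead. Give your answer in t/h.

125.3 t/h

NH4NO3 entering = 185.3×0.536 + 144×0.628 = 189.75 t/h.
All NH4NO3 reports to V, so V = 189.75/0.930 = 204.04 t/h.
Total feed = 329.3 t/h; overhead = 329.3 − 204.04 = 125.26 t/h.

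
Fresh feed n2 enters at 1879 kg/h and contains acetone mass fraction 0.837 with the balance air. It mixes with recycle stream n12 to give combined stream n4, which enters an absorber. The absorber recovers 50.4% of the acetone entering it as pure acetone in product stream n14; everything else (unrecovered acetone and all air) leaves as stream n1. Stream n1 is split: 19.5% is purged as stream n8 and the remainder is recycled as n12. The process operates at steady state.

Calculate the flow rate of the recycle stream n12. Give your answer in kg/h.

2310 kg/h

air enters only via n2 and leaves only via the purge: 1879×0.163 = 0.195×(air in n1), and the absorber passes all air, so air in n4 = air in n1 = 1570.7 kg/h.
acetone in n4: m_A = 1879×0.837 + (1−0.195)·(1−0.504)·m_A, so m_A = 1572.7/0.6007 = 2618.1 kg/h.
n1 = (1−0.504)×2618.1 + 1570.7 = 2869.2 kg/h.
Recycle n12 = (1−0.195)×2869.2 = 2309.7 kg/h.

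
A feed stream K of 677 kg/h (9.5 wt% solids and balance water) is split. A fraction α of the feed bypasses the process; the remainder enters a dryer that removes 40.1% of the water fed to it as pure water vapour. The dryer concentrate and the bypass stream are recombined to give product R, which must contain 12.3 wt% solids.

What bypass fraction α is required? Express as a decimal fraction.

0.373

All 677×0.095 = 64.315 kg/h of solids reaches R, so R = 64.315/0.123 = 522.89 kg/h and vapour = 154.11 kg/h.
The evaporator receives (1−α)·677 of feed at 0.905 water and removes 0.401 of that water:
0.401×0.905×(1−α)×677 = 154.11
(1−α) = 154.11/245.69 = 0.6273;  α = 0.3727.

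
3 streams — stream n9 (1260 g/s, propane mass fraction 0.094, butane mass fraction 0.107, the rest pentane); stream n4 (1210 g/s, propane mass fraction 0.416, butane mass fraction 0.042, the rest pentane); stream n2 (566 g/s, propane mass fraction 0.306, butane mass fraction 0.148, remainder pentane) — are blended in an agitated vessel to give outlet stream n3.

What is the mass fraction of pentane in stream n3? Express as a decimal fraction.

0.649

Total flow out = 1260 + 1210 + 566 = 3036 g/s.
pentane in = 1260×0.799 + 1210×0.542 + 566×0.546 = 1971.6 g/s.
pentane mass fraction in n3 = 1971.6/3036 = 0.649.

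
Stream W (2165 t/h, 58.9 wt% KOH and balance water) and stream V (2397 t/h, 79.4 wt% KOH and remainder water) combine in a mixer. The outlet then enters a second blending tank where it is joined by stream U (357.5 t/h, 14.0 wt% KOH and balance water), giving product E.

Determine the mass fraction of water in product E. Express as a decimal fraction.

0.344

Overall, product flow = 4919.5 t/h.
water in = 2165×0.411 + 2397×0.206 + 357.5×0.860 = 1691 t/h.
water fraction in E = 0.344.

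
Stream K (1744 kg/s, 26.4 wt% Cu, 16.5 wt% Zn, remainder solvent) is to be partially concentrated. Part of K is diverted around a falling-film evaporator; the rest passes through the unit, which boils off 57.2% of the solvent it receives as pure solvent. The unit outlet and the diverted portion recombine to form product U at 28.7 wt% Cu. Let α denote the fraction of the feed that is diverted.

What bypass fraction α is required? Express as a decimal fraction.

0.755

All 1744×0.264 = 460.42 kg/s of Cu reaches U, so U = 460.42/0.287 = 1604.2 kg/s and vapour = 139.76 kg/s.
The evaporator receives (1−α)·1744 of feed at 0.571 solvent and removes 0.572 of that solvent:
0.572×0.571×(1−α)×1744 = 139.76
(1−α) = 139.76/569.61 = 0.2454;  α = 0.7546.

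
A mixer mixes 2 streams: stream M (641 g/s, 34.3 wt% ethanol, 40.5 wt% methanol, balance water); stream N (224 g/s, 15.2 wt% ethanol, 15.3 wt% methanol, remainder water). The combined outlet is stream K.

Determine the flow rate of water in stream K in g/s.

317.2 g/s

water out = water in = 641×0.252 + 224×0.695 = 317.21 g/s.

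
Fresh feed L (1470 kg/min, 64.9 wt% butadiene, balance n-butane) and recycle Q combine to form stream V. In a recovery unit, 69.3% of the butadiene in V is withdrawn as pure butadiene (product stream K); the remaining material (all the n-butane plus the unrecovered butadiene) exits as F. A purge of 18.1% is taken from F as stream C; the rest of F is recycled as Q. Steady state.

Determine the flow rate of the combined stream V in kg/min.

4125 kg/min

n-butane enters only via L and leaves only via the purge: 1470×0.351 = 0.181×(n-butane in F), and the recovery unit passes all n-butane, so n-butane in V = n-butane in F = 2850.7 kg/min.
butadiene in V: m_A = 1470×0.649 + (1−0.181)·(1−0.693)·m_A, so m_A = 954.03/0.7486 = 1274.5 kg/min.
V = 1274.5 + 2850.7 = 4125.1 kg/min.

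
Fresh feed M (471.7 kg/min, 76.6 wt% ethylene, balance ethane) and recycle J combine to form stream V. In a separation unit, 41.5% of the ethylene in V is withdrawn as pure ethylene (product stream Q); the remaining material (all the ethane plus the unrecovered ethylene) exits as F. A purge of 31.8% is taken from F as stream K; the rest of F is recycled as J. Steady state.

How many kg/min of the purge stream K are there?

222.2 kg/min

ethane enters only via M and leaves only via the purge: 471.7×0.234 = 0.318×(ethane in F), and the separation unit passes all ethane, so ethane in V = ethane in F = 347.1 kg/min.
ethylene in V: m_A = 471.7×0.766 + (1−0.318)·(1−0.415)·m_A, so m_A = 361.32/0.6010 = 601.17 kg/min.
F = (1−0.415)×601.17 + 347.1 = 698.79 kg/min.
Purge K = 0.318×698.79 = 222.21 kg/min.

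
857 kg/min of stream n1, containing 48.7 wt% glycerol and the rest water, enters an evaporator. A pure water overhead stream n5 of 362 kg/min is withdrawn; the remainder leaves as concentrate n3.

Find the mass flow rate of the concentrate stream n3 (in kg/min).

495 kg/min

Concentrate = 857 − 362 = 495 kg/min.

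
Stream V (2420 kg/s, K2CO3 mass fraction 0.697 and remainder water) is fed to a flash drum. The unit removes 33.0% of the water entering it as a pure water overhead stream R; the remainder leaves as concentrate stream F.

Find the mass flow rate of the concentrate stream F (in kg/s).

water entering = 2420×0.303 = 733.26 kg/s; overhead removed = 0.330×733.26 = 241.98 kg/s.
Concentrate = 2420 − 241.98 = 2178 kg/s.

2178 kg/s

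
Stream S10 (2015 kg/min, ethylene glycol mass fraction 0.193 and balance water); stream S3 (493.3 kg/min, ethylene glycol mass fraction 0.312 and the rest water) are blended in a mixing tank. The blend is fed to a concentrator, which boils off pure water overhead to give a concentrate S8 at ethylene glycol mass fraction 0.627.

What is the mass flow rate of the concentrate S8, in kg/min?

ethylene glycol entering = 2015×0.193 + 493.3×0.312 = 542.8 kg/min.
All ethylene glycol reports to S8, so S8 = 542.8/0.627 = 865.72 kg/min.

865.7 kg/min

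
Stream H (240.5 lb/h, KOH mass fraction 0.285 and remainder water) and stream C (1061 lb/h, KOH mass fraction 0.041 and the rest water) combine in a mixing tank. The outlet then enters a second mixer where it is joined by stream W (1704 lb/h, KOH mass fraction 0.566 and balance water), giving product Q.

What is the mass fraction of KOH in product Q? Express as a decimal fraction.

Overall, product flow = 3005.5 lb/h.
KOH in = 240.5×0.285 + 1061×0.041 + 1704×0.566 = 1076.5 lb/h.
KOH fraction in Q = 0.358.

0.358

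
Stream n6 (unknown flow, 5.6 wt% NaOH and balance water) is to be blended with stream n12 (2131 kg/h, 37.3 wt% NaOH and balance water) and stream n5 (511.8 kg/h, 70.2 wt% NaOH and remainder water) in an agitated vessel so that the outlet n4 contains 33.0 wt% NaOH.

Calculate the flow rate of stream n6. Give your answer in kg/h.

1029 kg/h

Let n6 be the unknown flow. Total out = 2642.8 + n6.
NaOH balance: 1154.1 + 0.056·n6 = 0.330·(2642.8 + n6)
(0.056 − 0.330)·n6 = 0.330×2642.8 − 1154.1 = -282.02
n6 = -282.02 / -0.274 = 1029.3 kg/h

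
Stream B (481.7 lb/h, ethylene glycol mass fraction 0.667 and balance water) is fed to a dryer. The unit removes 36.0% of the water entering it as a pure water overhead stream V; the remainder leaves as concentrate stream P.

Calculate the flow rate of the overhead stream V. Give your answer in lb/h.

water entering = 481.7×0.333 = 160.41 lb/h; overhead removed = 0.360×160.41 = 57.746 lb/h.

57.75 lb/h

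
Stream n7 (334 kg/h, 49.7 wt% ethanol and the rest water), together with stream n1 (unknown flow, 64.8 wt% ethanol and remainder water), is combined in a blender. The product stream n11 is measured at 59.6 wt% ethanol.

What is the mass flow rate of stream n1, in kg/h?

Let n1 be the unknown flow. Total out = 334 + n1.
ethanol balance: 166 + 0.648·n1 = 0.596·(334 + n1)
(0.648 − 0.596)·n1 = 0.596×334 − 166 = 33.066
n1 = 33.066 / 0.052 = 635.88 kg/h

635.9 kg/h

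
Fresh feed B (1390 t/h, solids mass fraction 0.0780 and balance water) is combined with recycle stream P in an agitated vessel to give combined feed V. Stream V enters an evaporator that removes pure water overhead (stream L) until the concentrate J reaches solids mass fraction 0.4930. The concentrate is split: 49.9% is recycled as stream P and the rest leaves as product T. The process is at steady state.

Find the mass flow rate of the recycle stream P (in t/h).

219 t/h

Overall solids balance (none leaves overhead): solids in fresh feed = solids in product, i.e. 1390×0.078 = (1−0.499)·J·0.493.
J = 108.42/(0.493×0.501) = 438.96 t/h.
Recycle P = 0.499×438.96 = 219.04 t/h.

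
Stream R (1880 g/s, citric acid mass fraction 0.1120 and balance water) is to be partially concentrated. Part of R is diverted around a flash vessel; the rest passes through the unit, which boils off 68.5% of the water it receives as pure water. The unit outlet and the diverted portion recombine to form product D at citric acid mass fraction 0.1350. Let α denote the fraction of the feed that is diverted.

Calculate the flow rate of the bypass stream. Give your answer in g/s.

1353 g/s

All 1880×0.112 = 210.56 g/s of citric acid reaches D, so D = 210.56/0.135 = 1559.7 g/s and vapour = 320.3 g/s.
The evaporator receives (1−α)·1880 of feed at 0.888 water and removes 0.685 of that water:
0.685×0.888×(1−α)×1880 = 320.3
(1−α) = 320.3/1143.6 = 0.2801;  α = 0.7199.
Bypass flow = 0.7199×1880 = 1353.4 g/s.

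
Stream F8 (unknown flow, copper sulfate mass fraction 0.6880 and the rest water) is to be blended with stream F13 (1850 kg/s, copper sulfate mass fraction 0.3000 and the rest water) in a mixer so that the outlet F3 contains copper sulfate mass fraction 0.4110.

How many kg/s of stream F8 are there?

741.3 kg/s

Let F8 be the unknown flow. Total out = 1850 + F8.
copper sulfate balance: 555 + 0.688·F8 = 0.411·(1850 + F8)
(0.688 − 0.411)·F8 = 0.411×1850 − 555 = 205.35
F8 = 205.35 / 0.277 = 741.34 kg/s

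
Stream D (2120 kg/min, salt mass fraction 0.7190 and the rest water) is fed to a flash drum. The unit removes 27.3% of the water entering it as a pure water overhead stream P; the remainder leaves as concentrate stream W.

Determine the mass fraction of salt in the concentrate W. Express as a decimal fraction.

salt is not removed: 2120×0.719 = 1524.3 kg/min of salt enters W.
water entering = 2120×0.281 = 595.72 kg/min; overhead removed = 0.273×595.72 = 162.63 kg/min.
Concentrate = 2120 − 162.63 = 1957.4 kg/min.
Mass fraction = 1524.3/1957.4 = 0.7787.

0.7787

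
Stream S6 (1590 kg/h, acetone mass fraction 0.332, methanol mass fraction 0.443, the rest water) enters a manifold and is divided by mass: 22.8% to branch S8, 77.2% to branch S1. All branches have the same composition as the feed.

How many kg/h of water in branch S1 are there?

Branch S1 total = 0.772×1590 = 1227.5 kg/h.
water in S1 = 0.225×1227.5 = 276.18 kg/h.

276.2 kg/h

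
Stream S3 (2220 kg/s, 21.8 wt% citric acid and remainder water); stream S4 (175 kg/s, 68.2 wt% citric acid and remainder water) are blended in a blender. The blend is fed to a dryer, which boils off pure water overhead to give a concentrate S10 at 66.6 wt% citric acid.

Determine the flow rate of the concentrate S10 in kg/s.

citric acid entering = 2220×0.218 + 175×0.682 = 603.31 kg/s.
All citric acid reports to S10, so S10 = 603.31/0.666 = 905.87 kg/s.

905.9 kg/s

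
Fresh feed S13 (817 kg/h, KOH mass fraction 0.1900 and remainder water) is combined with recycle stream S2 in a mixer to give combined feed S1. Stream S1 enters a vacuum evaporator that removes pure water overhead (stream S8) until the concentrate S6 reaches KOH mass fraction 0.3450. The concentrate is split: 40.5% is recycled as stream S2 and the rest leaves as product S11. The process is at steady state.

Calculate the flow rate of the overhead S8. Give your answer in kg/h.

Overall KOH balance (none leaves overhead): KOH in fresh feed = KOH in product, i.e. 817×0.190 = (1−0.405)·S6·0.345.
S6 = 155.23/(0.345×0.595) = 756.21 kg/h.
Recycle S2 = 0.405×756.21 = 306.26 kg/h.
Combined feed S1 = 817 + 306.26 = 1123.3 kg/h.
Overhead S8 = S1 − S6 = 1123.3 − 756.21 = 367.06 kg/h.

367.1 kg/h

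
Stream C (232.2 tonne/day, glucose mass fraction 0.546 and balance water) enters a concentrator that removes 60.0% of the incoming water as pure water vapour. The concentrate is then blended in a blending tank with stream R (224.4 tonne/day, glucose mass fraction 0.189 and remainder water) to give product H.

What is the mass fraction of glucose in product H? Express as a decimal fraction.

0.430

Vapour removed = 0.600×0.454×232.2 = 63.251 tonne/day; concentrate = 168.95 tonne/day.
glucose reaching the mixer = 126.78 (from concentrate) + 224.4×0.189 = 169.19 tonne/day.
Product flow = 168.95 + 224.4 = 393.35 tonne/day; glucose fraction = 0.430.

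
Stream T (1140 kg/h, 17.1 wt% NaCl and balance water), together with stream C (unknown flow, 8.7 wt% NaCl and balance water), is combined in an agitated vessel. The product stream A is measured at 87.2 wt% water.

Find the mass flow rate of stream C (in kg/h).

1196 kg/h

Let C be the unknown flow. Total out = 1140 + C.
water balance: 945.06 + 0.913·C = 0.872·(1140 + C)
(0.913 − 0.872)·C = 0.872×1140 − 945.06 = 49.02
C = 49.02 / 0.041 = 1195.6 kg/h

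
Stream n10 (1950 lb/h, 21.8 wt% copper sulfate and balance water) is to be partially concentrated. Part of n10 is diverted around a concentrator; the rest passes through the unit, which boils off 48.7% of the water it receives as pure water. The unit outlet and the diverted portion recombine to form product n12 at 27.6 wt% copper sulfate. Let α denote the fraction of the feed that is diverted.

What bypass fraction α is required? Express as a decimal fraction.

0.448

All 1950×0.218 = 425.1 lb/h of copper sulfate reaches n12, so n12 = 425.1/0.276 = 1540.2 lb/h and vapour = 409.78 lb/h.
The evaporator receives (1−α)·1950 of feed at 0.782 water and removes 0.487 of that water:
0.487×0.782×(1−α)×1950 = 409.78
(1−α) = 409.78/742.63 = 0.5518;  α = 0.4482.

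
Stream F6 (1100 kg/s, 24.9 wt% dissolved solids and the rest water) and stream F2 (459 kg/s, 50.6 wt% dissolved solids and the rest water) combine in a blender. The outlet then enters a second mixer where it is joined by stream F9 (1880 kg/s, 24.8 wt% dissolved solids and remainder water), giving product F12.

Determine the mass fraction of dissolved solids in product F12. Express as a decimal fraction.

Overall, product flow = 3439 kg/s.
dissolved solids in = 1100×0.249 + 459×0.506 + 1880×0.248 = 972.39 kg/s.
dissolved solids fraction in F12 = 0.283.

0.283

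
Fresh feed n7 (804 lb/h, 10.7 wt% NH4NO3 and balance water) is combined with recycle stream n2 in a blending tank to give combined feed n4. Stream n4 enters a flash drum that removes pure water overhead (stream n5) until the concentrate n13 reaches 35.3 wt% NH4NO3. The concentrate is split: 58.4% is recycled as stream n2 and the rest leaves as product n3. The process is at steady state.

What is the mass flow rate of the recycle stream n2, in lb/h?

Overall NH4NO3 balance (none leaves overhead): NH4NO3 in fresh feed = NH4NO3 in product, i.e. 804×0.107 = (1−0.584)·n13·0.353.
n13 = 86.028/(0.353×0.416) = 585.83 lb/h.
Recycle n2 = 0.584×585.83 = 342.12 lb/h.

342.1 lb/h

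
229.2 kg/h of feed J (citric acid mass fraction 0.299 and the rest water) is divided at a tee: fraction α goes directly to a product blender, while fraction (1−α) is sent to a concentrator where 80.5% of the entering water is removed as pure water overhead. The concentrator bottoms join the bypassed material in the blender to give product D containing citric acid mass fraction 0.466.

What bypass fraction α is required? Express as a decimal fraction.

0.365

All 229.2×0.299 = 68.531 kg/h of citric acid reaches D, so D = 68.531/0.466 = 147.06 kg/h and vapour = 82.138 kg/h.
The evaporator receives (1−α)·229.2 of feed at 0.701 water and removes 0.805 of that water:
0.805×0.701×(1−α)×229.2 = 82.138
(1−α) = 82.138/129.34 = 0.6351;  α = 0.3649.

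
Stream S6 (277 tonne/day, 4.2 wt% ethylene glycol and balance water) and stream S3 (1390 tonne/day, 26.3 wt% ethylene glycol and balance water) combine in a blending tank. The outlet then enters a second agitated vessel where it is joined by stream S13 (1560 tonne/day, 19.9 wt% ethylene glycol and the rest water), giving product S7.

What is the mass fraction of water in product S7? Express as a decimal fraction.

Overall, product flow = 3227 tonne/day.
water in = 277×0.958 + 1390×0.737 + 1560×0.801 = 2539.4 tonne/day.
water fraction in S7 = 0.7869.

0.7869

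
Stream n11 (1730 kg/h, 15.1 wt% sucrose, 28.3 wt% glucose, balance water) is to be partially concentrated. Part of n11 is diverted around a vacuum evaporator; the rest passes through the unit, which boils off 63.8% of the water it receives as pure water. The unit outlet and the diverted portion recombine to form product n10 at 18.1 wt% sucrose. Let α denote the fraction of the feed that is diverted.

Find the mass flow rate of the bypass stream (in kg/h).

935.9 kg/h

All 1730×0.151 = 261.23 kg/h of sucrose reaches n10, so n10 = 261.23/0.181 = 1443.3 kg/h and vapour = 286.74 kg/h.
The evaporator receives (1−α)·1730 of feed at 0.566 water and removes 0.638 of that water:
0.638×0.566×(1−α)×1730 = 286.74
(1−α) = 286.74/624.72 = 0.4590;  α = 0.5410.
Bypass flow = 0.5410×1730 = 935.94 kg/h.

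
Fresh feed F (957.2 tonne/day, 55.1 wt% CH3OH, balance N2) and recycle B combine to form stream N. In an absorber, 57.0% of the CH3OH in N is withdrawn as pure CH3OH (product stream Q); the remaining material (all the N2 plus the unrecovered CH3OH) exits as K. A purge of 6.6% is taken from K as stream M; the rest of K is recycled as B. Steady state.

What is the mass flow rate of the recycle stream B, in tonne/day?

N2 enters only via F and leaves only via the purge: 957.2×0.449 = 0.066×(N2 in K), and the absorber passes all N2, so N2 in N = N2 in K = 6511.9 tonne/day.
CH3OH in N: m_A = 957.2×0.551 + (1−0.066)·(1−0.570)·m_A, so m_A = 527.42/0.5984 = 881.41 tonne/day.
K = (1−0.570)×881.41 + 6511.9 = 6890.9 tonne/day.
Recycle B = (1−0.066)×6890.9 = 6436.1 tonne/day.

6436 tonne/day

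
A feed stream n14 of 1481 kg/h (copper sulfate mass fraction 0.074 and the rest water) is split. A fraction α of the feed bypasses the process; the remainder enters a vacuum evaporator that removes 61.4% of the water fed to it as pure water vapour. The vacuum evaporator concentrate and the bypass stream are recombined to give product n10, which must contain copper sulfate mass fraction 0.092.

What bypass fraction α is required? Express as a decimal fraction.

All 1481×0.074 = 109.59 kg/h of copper sulfate reaches n10, so n10 = 109.59/0.092 = 1191.2 kg/h and vapour = 289.76 kg/h.
The evaporator receives (1−α)·1481 of feed at 0.926 water and removes 0.614 of that water:
0.614×0.926×(1−α)×1481 = 289.76
(1−α) = 289.76/842.04 = 0.3441;  α = 0.6559.

0.656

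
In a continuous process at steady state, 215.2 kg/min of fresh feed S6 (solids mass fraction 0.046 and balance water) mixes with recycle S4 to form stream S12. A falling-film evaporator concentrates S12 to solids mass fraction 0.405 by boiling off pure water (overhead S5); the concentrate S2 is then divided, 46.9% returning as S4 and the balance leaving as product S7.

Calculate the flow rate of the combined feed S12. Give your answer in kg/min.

Overall solids balance (none leaves overhead): solids in fresh feed = solids in product, i.e. 215.2×0.046 = (1−0.469)·S2·0.405.
S2 = 9.8992/(0.405×0.531) = 46.031 kg/min.
Recycle S4 = 0.469×46.031 = 21.589 kg/min.
Combined feed S12 = 215.2 + 21.589 = 236.79 kg/min.

236.8 kg/min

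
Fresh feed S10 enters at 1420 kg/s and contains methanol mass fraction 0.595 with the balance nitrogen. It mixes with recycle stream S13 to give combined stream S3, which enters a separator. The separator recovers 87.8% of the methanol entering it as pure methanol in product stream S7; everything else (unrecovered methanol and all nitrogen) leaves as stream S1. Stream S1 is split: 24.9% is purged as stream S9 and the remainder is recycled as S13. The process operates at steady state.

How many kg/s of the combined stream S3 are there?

nitrogen enters only via S10 and leaves only via the purge: 1420×0.405 = 0.249×(nitrogen in S1), and the separator passes all nitrogen, so nitrogen in S3 = nitrogen in S1 = 2309.6 kg/s.
methanol in S3: m_A = 1420×0.595 + (1−0.249)·(1−0.878)·m_A, so m_A = 844.9/0.9084 = 930.12 kg/s.
S3 = 930.12 + 2309.6 = 3239.8 kg/s.

3240 kg/s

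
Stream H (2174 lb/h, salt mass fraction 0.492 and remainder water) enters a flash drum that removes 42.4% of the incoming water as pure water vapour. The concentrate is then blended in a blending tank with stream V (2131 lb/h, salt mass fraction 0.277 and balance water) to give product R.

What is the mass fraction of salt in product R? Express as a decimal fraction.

Vapour removed = 0.424×0.508×2174 = 468.26 lb/h; concentrate = 1705.7 lb/h.
salt reaching the mixer = 1069.6 (from concentrate) + 2131×0.277 = 1659.9 lb/h.
Product flow = 1705.7 + 2131 = 3836.7 lb/h; salt fraction = 0.433.

0.433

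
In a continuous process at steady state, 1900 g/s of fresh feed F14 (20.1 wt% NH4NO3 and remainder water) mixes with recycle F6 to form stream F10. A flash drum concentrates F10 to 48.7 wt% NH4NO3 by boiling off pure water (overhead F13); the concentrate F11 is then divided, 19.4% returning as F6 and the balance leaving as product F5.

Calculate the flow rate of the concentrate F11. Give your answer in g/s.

Overall NH4NO3 balance (none leaves overhead): NH4NO3 in fresh feed = NH4NO3 in product, i.e. 1900×0.201 = (1−0.194)·F11·0.487.
F11 = 381.9/(0.487×0.806) = 972.94 g/s.

972.9 g/s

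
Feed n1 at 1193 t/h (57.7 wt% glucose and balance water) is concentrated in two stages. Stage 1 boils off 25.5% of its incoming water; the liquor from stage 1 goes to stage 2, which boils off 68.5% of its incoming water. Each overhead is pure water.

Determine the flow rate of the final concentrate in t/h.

806.8 t/h

water in feed = 1193×0.423 = 504.64 t/h.
After stage 1: water left = (1−0.255)×504.64 = 375.96; stream total = 1064.3 t/h.
After stage 2: water left = (1−0.685)×375.96 = 118.43; final concentrate = 806.79 t/h.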